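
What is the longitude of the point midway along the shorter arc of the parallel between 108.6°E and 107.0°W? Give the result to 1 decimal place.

179.2°W

Signed shortest Δλ from +108.6° to -107.0° is +144.4°.
Midpoint longitude = +108.6° + (+144.4°)/2 = +108.6° + 72.2° = +180.8°.
Normalise into (−180°, 180°]: -179.2°.
(The naïve average (+108.6 + -107.0)/2 = 0.8° is on the wrong side of the globe.)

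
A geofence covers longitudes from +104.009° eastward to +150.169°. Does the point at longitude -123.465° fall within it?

No

Band width going east from +104.009° to +150.169°: ((150.169 − 104.009) mod 360) = 46.160°.
Offset of -123.465° east of the west edge: ((-123.465 − 104.009) mod 360) = 132.526°.
132.526° > 46.160° ⇒ outside.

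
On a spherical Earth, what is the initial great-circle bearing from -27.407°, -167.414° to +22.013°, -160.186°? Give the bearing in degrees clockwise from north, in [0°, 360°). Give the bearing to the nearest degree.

9°

Δλ = -160.186 − -167.414 = 7.228°.
θ = atan2( sin Δλ · cos φ₂ , cos φ₁ · sin φ₂ − sin φ₁ · cos φ₂ · cos Δλ )
  = atan2(0.11665, 0.75611) = 8.770° → normalised to [0°, 360°): 8.770°.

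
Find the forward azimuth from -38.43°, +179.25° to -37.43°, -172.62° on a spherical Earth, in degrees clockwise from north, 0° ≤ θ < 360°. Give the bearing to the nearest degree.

84°

Δλ = -172.62 − 179.25 = -351.87°; wrapped into (−180°, 180°]: 8.13°.
θ = atan2( sin Δλ · cos φ₂ , cos φ₁ · sin φ₂ − sin φ₁ · cos φ₂ · cos Δλ )
  = atan2(0.11230, 0.01249) = 83.653° → normalised to [0°, 360°): 83.653°.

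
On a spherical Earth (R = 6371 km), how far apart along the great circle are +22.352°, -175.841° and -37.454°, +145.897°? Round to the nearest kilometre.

7762 km

Δλ = 145.897 − -175.841 = 321.738°; wrapped into (−180°, 180°]: -38.262°.
Δφ = -37.454 − 22.352 = -59.806°.
a = sin²(Δφ/2) + cos φ₁ · cos φ₂ · sin²(Δλ/2) = 0.327393.
c = 2·atan2(√a, √(1−a)) = 1.21833 rad → d = 6371·c ≈ 7761.97 km.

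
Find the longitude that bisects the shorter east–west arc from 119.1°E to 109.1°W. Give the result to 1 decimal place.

175.0°W

Signed shortest Δλ from +119.1° to -109.1° is +131.8°.
Midpoint longitude = +119.1° + (+131.8°)/2 = +119.1° + 65.9° = +185.0°.
Normalise into (−180°, 180°]: -175.0°.
(The naïve average (+119.1 + -109.1)/2 = 5.0° is on the wrong side of the globe.)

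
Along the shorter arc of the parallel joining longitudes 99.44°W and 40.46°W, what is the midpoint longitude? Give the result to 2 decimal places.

69.95°W

Signed shortest Δλ from -99.44° to -40.46° is +58.98°.
Midpoint longitude = -99.44° + (+58.98°)/2 = -99.44° + 29.49° = -69.95°.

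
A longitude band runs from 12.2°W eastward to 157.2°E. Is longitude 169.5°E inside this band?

Band width going east from -12.2° to +157.2°: ((157.2 − -12.2) mod 360) = 169.4°.
Offset of +169.5° east of the west edge: ((169.5 − -12.2) mod 360) = 181.7°.
181.7° > 169.4° ⇒ outside.

No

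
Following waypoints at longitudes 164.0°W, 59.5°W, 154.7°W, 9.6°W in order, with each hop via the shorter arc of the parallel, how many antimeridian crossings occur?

0

Leg 1: -164.0° → -59.5°, shortest Δλ = 104.5° (east) — does not cross 180°.
Leg 2: -59.5° → -154.7°, shortest Δλ = -95.2° (west) — does not cross 180°.
Leg 3: -154.7° → -9.6°, shortest Δλ = 145.1° (east) — does not cross 180°.
Total crossings: 0.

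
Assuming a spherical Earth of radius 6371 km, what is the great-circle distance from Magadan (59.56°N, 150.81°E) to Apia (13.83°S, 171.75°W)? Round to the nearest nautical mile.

Δλ = -171.75 − 150.81 = -322.56°; wrapped into (−180°, 180°]: 37.44°.
Δφ = -13.83 − 59.56 = -73.39°.
a = sin²(Δφ/2) + cos φ₁ · cos φ₂ · sin²(Δλ/2) = 0.407745.
c = 2·atan2(√a, √(1−a)) = 1.38522 rad → d = 6371·c ≈ 8825.26 km ≈ 4765.26 nmi.

4765 nmi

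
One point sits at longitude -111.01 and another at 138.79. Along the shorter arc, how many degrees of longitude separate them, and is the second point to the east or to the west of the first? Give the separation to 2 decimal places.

Raw difference: 138.79 − -111.01 = 249.8°.
Normalise into (−180°, 180°]: 249.8° − 360° = -110.2°.
Negative ⇒ the second point lies to the west; separation 110.20°.

110.20° west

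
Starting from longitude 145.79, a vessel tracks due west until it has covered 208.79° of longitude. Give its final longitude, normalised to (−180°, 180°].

Start at +145.79°; shift −208.79° → -63.00°.
-63.00° already lies in (−180°, 180°].

-63.00°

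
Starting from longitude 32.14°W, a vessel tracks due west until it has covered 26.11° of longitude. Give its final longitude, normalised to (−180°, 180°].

Start at -32.14°; shift −26.11° → -58.25°.
-58.25° already lies in (−180°, 180°].

58.25°W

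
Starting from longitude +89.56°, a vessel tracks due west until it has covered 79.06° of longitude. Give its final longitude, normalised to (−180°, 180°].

+10.50°

Start at +89.56°; shift −79.06° → +10.50°.
+10.50° already lies in (−180°, 180°].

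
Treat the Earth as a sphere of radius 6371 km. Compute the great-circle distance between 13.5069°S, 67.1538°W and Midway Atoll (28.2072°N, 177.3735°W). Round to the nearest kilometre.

Δλ = -177.3735 − -67.1538 = -110.2197°.
Δφ = 28.2072 − -13.5069 = 41.7141°.
a = sin²(Δφ/2) + cos φ₁ · cos φ₂ · sin²(Δλ/2) = 0.703274.
c = 2·atan2(√a, √(1−a)) = 1.98947 rad → d = 6371·c ≈ 12674.91 km.

12675 km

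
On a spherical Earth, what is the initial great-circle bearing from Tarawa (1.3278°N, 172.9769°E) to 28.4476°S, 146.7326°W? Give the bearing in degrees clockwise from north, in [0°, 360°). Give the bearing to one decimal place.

Δλ = -146.7326 − 172.9769 = -319.7095°; wrapped into (−180°, 180°]: 40.2905°.
θ = atan2( sin Δλ · cos φ₂ , cos φ₁ · sin φ₂ − sin φ₁ · cos φ₂ · cos Δλ )
  = atan2(0.56858, -0.49177) = 130.857° → normalised to [0°, 360°): 130.857°.

130.9°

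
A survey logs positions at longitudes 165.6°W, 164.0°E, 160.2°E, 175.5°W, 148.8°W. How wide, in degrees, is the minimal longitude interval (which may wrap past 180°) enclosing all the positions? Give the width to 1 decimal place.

Sort the longitudes: -175.5°, -165.6°, -148.8°, +160.2°, +164.0°.
Eastward gaps between consecutive values (wrapping around): 9.9°, 16.8°, 309.0°, 3.8°, 20.5°.
Largest gap = 309.0° ⇒ minimal covering band is its complement: 360° − 309.0° = 51.0°.
Band runs from +160.2° eastward to -148.8°, crossing the antimeridian.

51.0°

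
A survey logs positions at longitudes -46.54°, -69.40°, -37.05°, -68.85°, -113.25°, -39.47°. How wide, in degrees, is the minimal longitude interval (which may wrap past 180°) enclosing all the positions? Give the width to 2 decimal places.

76.20°

Sort the longitudes: -113.25°, -69.40°, -68.85°, -46.54°, -39.47°, -37.05°.
Eastward gaps between consecutive values (wrapping around): 43.85°, 0.55°, 22.31°, 7.07°, 2.42°, 283.80°.
Largest gap = 283.80° ⇒ minimal covering band is its complement: 360° − 283.80° = 76.20°.
Band runs from -113.25° eastward to -37.05°.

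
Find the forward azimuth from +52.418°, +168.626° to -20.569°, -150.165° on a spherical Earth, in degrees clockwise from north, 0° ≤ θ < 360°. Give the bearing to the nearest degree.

Δλ = -150.165 − 168.626 = -318.791°; wrapped into (−180°, 180°]: 41.209°.
θ = atan2( sin Δλ · cos φ₂ , cos φ₁ · sin φ₂ − sin φ₁ · cos φ₂ · cos Δλ )
  = atan2(0.61681, -0.77246) = 141.393° → normalised to [0°, 360°): 141.393°.

141°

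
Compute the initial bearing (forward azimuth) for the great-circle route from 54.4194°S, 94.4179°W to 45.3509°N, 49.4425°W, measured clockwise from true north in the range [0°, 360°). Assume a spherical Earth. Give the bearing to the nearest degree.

Δλ = -49.4425 − -94.4179 = 44.9754°.
θ = atan2( sin Δλ · cos φ₂ , cos φ₁ · sin φ₂ − sin φ₁ · cos φ₂ · cos Δλ )
  = atan2(0.49672, 0.81826) = 31.259° → normalised to [0°, 360°): 31.259°.

31°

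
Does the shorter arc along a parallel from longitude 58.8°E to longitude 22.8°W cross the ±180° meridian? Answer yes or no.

No

Signed shortest Δλ = ((-22.8 − 58.8 + 180) mod 360) − 180 = -81.6°.
Going west by 81.6° from +58.8° reaches -22.8° without touching 180°.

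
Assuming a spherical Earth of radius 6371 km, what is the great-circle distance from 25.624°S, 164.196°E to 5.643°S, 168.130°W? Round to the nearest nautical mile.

Δλ = -168.130 − 164.196 = -332.326°; wrapped into (−180°, 180°]: 27.674°.
Δφ = -5.643 − -25.624 = 19.981°.
a = sin²(Δφ/2) + cos φ₁ · cos φ₂ · sin²(Δλ/2) = 0.081420.
c = 2·atan2(√a, √(1−a)) = 0.57872 rad → d = 6371·c ≈ 3687.05 km ≈ 1990.85 nmi.

1991 nmi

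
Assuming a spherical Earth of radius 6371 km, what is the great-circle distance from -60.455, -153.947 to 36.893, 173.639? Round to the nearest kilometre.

11221 km

Δλ = 173.639 − -153.947 = 327.586°; wrapped into (−180°, 180°]: -32.414°.
Δφ = 36.893 − -60.455 = 97.348°.
a = sin²(Δφ/2) + cos φ₁ · cos φ₂ · sin²(Δλ/2) = 0.594669.
c = 2·atan2(√a, √(1−a)) = 1.76129 rad → d = 6371·c ≈ 11221.15 km.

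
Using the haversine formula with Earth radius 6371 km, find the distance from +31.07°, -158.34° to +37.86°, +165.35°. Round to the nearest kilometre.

3391 km

Δλ = 165.35 − -158.34 = 323.69°; wrapped into (−180°, 180°]: -36.31°.
Δφ = 37.86 − 31.07 = 6.79°.
a = sin²(Δφ/2) + cos φ₁ · cos φ₂ · sin²(Δλ/2) = 0.069162.
c = 2·atan2(√a, √(1−a)) = 0.53223 rad → d = 6371·c ≈ 3390.86 km.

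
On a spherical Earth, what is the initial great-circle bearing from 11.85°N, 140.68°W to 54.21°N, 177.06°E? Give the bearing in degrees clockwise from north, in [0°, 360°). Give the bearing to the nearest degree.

Δλ = 177.06 − -140.68 = 317.74°; wrapped into (−180°, 180°]: -42.26°.
θ = atan2( sin Δλ · cos φ₂ , cos φ₁ · sin φ₂ − sin φ₁ · cos φ₂ · cos Δλ )
  = atan2(-0.39329, 0.70500) = -29.155° → normalised to [0°, 360°): 330.845°.

331°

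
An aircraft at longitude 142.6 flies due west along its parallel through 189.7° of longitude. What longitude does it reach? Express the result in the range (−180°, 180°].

Start at +142.6°; shift −189.7° → -47.1°.
-47.1° already lies in (−180°, 180°].

-47.1°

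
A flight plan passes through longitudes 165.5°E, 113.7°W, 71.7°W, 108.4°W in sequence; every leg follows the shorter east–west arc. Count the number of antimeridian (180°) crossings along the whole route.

Leg 1: +165.5° → -113.7°, shortest Δλ = 80.8° (east) — crosses 180°.
Leg 2: -113.7° → -71.7°, shortest Δλ = 42.0° (east) — does not cross 180°.
Leg 3: -71.7° → -108.4°, shortest Δλ = -36.7° (west) — does not cross 180°.
Total crossings: 1.

1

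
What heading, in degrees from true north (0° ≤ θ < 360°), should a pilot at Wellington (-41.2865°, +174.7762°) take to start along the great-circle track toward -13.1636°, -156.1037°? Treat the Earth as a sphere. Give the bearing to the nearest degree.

Δλ = -156.1037 − 174.7762 = -330.8799°; wrapped into (−180°, 180°]: 29.1201°.
θ = atan2( sin Δλ · cos φ₂ , cos φ₁ · sin φ₂ − sin φ₁ · cos φ₂ · cos Δλ )
  = atan2(0.47385, 0.39016) = 50.533° → normalised to [0°, 360°): 50.533°.

51°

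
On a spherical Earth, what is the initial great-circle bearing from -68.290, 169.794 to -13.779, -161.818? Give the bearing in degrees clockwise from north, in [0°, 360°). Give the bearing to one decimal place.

33.2°

Δλ = -161.818 − 169.794 = -331.612°; wrapped into (−180°, 180°]: 28.388°.
θ = atan2( sin Δλ · cos φ₂ , cos φ₁ · sin φ₂ − sin φ₁ · cos φ₂ · cos Δλ )
  = atan2(0.46176, 0.70572) = 33.197° → normalised to [0°, 360°): 33.197°.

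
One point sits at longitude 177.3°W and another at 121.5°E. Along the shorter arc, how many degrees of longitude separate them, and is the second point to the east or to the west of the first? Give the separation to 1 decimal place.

61.2° west

Raw difference: 121.5 − -177.3 = 298.8°.
Normalise into (−180°, 180°]: 298.8° − 360° = -61.2°.
Negative ⇒ the second point lies to the west; separation 61.2°.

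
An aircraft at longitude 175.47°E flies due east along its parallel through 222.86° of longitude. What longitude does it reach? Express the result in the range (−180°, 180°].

Start at +175.47°; shift +222.86° → +398.33°.
+398.33° lies outside (−180°, 180°]; subtract 360° → +38.33°.

38.33°E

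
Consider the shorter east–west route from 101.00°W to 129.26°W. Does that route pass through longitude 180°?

No

Signed shortest Δλ = ((-129.26 − -101.00 + 180) mod 360) − 180 = -28.26°.
Going west by 28.26° from -101.00° reaches -129.26° without touching 180°.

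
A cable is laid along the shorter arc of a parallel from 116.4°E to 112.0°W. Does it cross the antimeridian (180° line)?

Naïve |-112.0 − 116.4| = 228.4° > 180°, so the shorter arc goes the other way round — across 180°.
Signed shortest Δλ = ((-112.0 − 116.4 + 180) mod 360) − 180 = 131.6°.
Going east by 131.6° from +116.4° passes through 180° before reaching -112.0°.

Yes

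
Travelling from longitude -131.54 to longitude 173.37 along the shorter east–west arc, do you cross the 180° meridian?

Yes

Naïve |173.37 − -131.54| = 304.91° > 180°, so the shorter arc goes the other way round — across 180°.
Signed shortest Δλ = ((173.37 − -131.54 + 180) mod 360) − 180 = -55.09°.
Going west by 55.09° from -131.54° passes through 180° before reaching +173.37°.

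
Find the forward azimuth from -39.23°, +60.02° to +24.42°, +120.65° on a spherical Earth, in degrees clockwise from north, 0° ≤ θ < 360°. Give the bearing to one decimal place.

Δλ = 120.65 − 60.02 = 60.63°.
θ = atan2( sin Δλ · cos φ₂ , cos φ₁ · sin φ₂ − sin φ₁ · cos φ₂ · cos Δλ )
  = atan2(0.79351, 0.60267) = 52.783° → normalised to [0°, 360°): 52.783°.

52.8°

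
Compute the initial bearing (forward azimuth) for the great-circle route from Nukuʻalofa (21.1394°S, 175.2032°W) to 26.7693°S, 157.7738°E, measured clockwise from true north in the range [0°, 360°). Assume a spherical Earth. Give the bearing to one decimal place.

Δλ = 157.7738 − -175.2032 = 332.9770°; wrapped into (−180°, 180°]: -27.0230°.
θ = atan2( sin Δλ · cos φ₂ , cos φ₁ · sin φ₂ − sin φ₁ · cos φ₂ · cos Δλ )
  = atan2(-0.40565, -0.13326) = -108.185° → normalised to [0°, 360°): 251.815°.

251.8°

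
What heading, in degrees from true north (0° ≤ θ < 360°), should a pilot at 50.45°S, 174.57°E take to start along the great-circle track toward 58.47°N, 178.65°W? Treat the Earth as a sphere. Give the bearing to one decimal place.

Δλ = -178.65 − 174.57 = -353.22°; wrapped into (−180°, 180°]: 6.78°.
θ = atan2( sin Δλ · cos φ₂ , cos φ₁ · sin φ₂ − sin φ₁ · cos φ₂ · cos Δλ )
  = atan2(0.06174, 0.94315) = 3.745° → normalised to [0°, 360°): 3.745°.

3.7°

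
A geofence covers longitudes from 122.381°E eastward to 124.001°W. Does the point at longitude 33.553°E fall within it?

No

Band width going east from +122.381° to -124.001°: ((-124.001 − 122.381) mod 360) = 113.618°.
Offset of +33.553° east of the west edge: ((33.553 − 122.381) mod 360) = 271.172°.
271.172° > 113.618° ⇒ outside.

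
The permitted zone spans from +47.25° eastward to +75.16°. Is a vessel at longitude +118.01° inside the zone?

Band width going east from +47.25° to +75.16°: ((75.16 − 47.25) mod 360) = 27.91°.
Offset of +118.01° east of the west edge: ((118.01 − 47.25) mod 360) = 70.76°.
70.76° > 27.91° ⇒ outside.

No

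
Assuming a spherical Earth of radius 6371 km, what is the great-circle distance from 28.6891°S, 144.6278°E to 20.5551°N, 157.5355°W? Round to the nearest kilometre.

8274 km

Δλ = -157.5355 − 144.6278 = -302.1633°; wrapped into (−180°, 180°]: 57.8367°.
Δφ = 20.5551 − -28.6891 = 49.2442°.
a = sin²(Δφ/2) + cos φ₁ · cos φ₂ · sin²(Δλ/2) = 0.365649.
c = 2·atan2(√a, √(1−a)) = 1.29875 rad → d = 6371·c ≈ 8274.35 km.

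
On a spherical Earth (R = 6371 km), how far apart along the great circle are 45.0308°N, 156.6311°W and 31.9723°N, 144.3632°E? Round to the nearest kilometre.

5214 km

Δλ = 144.3632 − -156.6311 = 300.9943°; wrapped into (−180°, 180°]: -59.0057°.
Δφ = 31.9723 − 45.0308 = -13.0585°.
a = sin²(Δφ/2) + cos φ₁ · cos φ₂ · sin²(Δλ/2) = 0.158328.
c = 2·atan2(√a, √(1−a)) = 0.81846 rad → d = 6371·c ≈ 5214.42 km.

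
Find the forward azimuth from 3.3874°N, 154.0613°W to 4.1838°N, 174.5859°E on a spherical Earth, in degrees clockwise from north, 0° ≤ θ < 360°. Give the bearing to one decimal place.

272.5°

Δλ = 174.5859 − -154.0613 = 328.6472°; wrapped into (−180°, 180°]: -31.3528°.
θ = atan2( sin Δλ · cos φ₂ , cos φ₁ · sin φ₂ − sin φ₁ · cos φ₂ · cos Δλ )
  = atan2(-0.51892, 0.02250) = -87.517° → normalised to [0°, 360°): 272.483°.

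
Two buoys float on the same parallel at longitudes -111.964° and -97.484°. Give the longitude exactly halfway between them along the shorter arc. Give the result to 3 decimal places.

Signed shortest Δλ from -111.964° to -97.484° is +14.480°.
Midpoint longitude = -111.964° + (+14.480°)/2 = -111.964° + 7.240° = -104.724°.

-104.724°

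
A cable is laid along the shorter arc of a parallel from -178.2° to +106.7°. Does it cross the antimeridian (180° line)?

Naïve |106.7 − -178.2| = 284.9° > 180°, so the shorter arc goes the other way round — across 180°.
Signed shortest Δλ = ((106.7 − -178.2 + 180) mod 360) − 180 = -75.1°.
Going west by 75.1° from -178.2° passes through 180° before reaching +106.7°.

Yes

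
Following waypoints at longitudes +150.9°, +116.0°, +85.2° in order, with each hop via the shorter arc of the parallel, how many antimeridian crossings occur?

Leg 1: +150.9° → +116.0°, shortest Δλ = -34.9° (west) — does not cross 180°.
Leg 2: +116.0° → +85.2°, shortest Δλ = -30.8° (west) — does not cross 180°.
Total crossings: 0.

0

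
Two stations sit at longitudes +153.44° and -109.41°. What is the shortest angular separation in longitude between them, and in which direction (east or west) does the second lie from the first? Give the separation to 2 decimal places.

Raw difference: -109.41 − 153.44 = -262.85°.
Normalise into (−180°, 180°]: -262.85° + 360° = 97.15°.
Positive ⇒ the second point lies to the east; separation 97.15°.

97.15° east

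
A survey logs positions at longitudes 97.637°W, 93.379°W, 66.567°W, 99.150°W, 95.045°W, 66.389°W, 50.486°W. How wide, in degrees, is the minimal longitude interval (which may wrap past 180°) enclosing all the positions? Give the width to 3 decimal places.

Sort the longitudes: -99.150°, -97.637°, -95.045°, -93.379°, -66.567°, -66.389°, -50.486°.
Eastward gaps between consecutive values (wrapping around): 1.513°, 2.592°, 1.666°, 26.812°, 0.178°, 15.903°, 311.336°.
Largest gap = 311.336° ⇒ minimal covering band is its complement: 360° − 311.336° = 48.664°.
Band runs from -99.150° eastward to -50.486°.

48.664°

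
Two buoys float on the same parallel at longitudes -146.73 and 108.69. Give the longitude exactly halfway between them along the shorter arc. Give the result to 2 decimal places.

Signed shortest Δλ from -146.73° to +108.69° is -104.58°.
Midpoint longitude = -146.73° + (-104.58°)/2 = -146.73° − 52.29° = -199.02°.
Normalise into (−180°, 180°]: +160.98°.
(The naïve average (-146.73 + +108.69)/2 = -19.02° is on the wrong side of the globe.)

+160.98°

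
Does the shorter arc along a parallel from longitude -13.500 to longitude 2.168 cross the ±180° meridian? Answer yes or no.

No

Signed shortest Δλ = ((2.168 − -13.500 + 180) mod 360) − 180 = 15.668°.
Going east by 15.668° from -13.500° reaches +2.168° without touching 180°.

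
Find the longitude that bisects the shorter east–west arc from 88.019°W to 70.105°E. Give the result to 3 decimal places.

8.957°W

Signed shortest Δλ from -88.019° to +70.105° is +158.124°.
Midpoint longitude = -88.019° + (+158.124°)/2 = -88.019° + 79.062° = -8.957°.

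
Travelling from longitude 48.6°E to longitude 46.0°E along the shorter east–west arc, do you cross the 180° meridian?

No

Signed shortest Δλ = ((46.0 − 48.6 + 180) mod 360) − 180 = -2.6°.
Going west by 2.6° from +48.6° reaches +46.0° without touching 180°.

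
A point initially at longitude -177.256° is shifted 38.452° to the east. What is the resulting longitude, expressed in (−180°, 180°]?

Start at -177.256°; shift +38.452° → -138.804°.
-138.804° already lies in (−180°, 180°].

-138.804°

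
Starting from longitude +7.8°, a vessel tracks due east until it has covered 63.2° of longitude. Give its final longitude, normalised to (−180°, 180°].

Start at +7.8°; shift +63.2° → +71.0°.
+71.0° already lies in (−180°, 180°].

+71.0°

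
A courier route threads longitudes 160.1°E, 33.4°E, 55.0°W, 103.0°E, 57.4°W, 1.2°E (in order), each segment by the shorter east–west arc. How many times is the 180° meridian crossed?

0

Leg 1: +160.1° → +33.4°, shortest Δλ = -126.7° (west) — does not cross 180°.
Leg 2: +33.4° → -55.0°, shortest Δλ = -88.4° (west) — does not cross 180°.
Leg 3: -55.0° → +103.0°, shortest Δλ = 158.0° (east) — does not cross 180°.
Leg 4: +103.0° → -57.4°, shortest Δλ = -160.4° (west) — does not cross 180°.
Leg 5: -57.4° → +1.2°, shortest Δλ = 58.6° (east) — does not cross 180°.
Total crossings: 0.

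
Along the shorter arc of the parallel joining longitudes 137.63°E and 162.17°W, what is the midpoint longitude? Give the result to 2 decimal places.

167.73°E

Signed shortest Δλ from +137.63° to -162.17° is +60.20°.
Midpoint longitude = +137.63° + (+60.20°)/2 = +137.63° + 30.10° = +167.73°.
(The naïve average (+137.63 + -162.17)/2 = -12.27° is on the wrong side of the globe.)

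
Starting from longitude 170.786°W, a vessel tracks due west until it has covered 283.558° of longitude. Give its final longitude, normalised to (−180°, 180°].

94.344°W

Start at -170.786°; shift −283.558° → -454.344°.
-454.344° lies outside (−180°, 180°]; add 360° → -94.344°.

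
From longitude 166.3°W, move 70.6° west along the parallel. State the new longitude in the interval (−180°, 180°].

Start at -166.3°; shift −70.6° → -236.9°.
-236.9° lies outside (−180°, 180°]; add 360° → +123.1°.

123.1°E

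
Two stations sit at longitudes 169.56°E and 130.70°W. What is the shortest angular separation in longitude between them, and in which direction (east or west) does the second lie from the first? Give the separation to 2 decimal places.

Raw difference: -130.70 − 169.56 = -300.26°.
Normalise into (−180°, 180°]: -300.26° + 360° = 59.74°.
Positive ⇒ the second point lies to the east; separation 59.74°.

59.74° east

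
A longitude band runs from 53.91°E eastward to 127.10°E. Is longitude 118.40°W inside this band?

No

Band width going east from +53.91° to +127.10°: ((127.10 − 53.91) mod 360) = 73.19°.
Offset of -118.40° east of the west edge: ((-118.40 − 53.91) mod 360) = 187.69°.
187.69° > 73.19° ⇒ outside.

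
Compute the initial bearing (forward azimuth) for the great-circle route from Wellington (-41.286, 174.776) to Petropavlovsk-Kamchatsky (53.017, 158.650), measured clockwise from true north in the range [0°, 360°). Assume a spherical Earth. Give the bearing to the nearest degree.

Δλ = 158.650 − 174.776 = -16.126°.
θ = atan2( sin Δλ · cos φ₂ , cos φ₁ · sin φ₂ − sin φ₁ · cos φ₂ · cos Δλ )
  = atan2(-0.16709, 0.98156) = -9.661° → normalised to [0°, 360°): 350.339°.

350°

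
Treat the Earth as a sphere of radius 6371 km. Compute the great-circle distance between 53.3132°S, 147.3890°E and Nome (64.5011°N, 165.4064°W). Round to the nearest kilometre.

13711 km

Δλ = -165.4064 − 147.3890 = -312.7954°; wrapped into (−180°, 180°]: 47.2046°.
Δφ = 64.5011 − -53.3132 = 117.8143°.
a = sin²(Δφ/2) + cos φ₁ · cos φ₂ · sin²(Δλ/2) = 0.774534.
c = 2·atan2(√a, √(1−a)) = 2.15205 rad → d = 6371·c ≈ 13710.68 km.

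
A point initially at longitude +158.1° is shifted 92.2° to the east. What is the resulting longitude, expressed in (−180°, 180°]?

Start at +158.1°; shift +92.2° → +250.3°.
+250.3° lies outside (−180°, 180°]; subtract 360° → -109.7°.

-109.7°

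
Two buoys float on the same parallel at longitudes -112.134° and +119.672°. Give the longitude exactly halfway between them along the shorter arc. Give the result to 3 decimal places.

-176.231°

Signed shortest Δλ from -112.134° to +119.672° is -128.194°.
Midpoint longitude = -112.134° + (-128.194°)/2 = -112.134° − 64.097° = -176.231°.
(The naïve average (-112.134 + +119.672)/2 = 3.769° is on the wrong side of the globe.)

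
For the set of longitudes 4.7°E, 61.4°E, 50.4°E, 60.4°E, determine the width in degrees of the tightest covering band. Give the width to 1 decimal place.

Sort the longitudes: +4.7°, +50.4°, +60.4°, +61.4°.
Eastward gaps between consecutive values (wrapping around): 45.7°, 10.0°, 1.0°, 303.3°.
Largest gap = 303.3° ⇒ minimal covering band is its complement: 360° − 303.3° = 56.7°.
Band runs from +4.7° eastward to +61.4°.

56.7°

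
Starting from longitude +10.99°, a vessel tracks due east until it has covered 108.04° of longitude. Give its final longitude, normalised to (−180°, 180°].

Start at +10.99°; shift +108.04° → +119.03°.
+119.03° already lies in (−180°, 180°].

+119.03°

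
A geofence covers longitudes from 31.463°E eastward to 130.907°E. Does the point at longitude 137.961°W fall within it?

Band width going east from +31.463° to +130.907°: ((130.907 − 31.463) mod 360) = 99.444°.
Offset of -137.961° east of the west edge: ((-137.961 − 31.463) mod 360) = 190.576°.
190.576° > 99.444° ⇒ outside.

No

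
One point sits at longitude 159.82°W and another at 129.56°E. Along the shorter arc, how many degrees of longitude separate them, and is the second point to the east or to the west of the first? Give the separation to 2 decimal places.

70.62° west

Raw difference: 129.56 − -159.82 = 289.38°.
Normalise into (−180°, 180°]: 289.38° − 360° = -70.62°.
Negative ⇒ the second point lies to the west; separation 70.62°.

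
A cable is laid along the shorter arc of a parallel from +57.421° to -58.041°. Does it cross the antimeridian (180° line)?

No

Signed shortest Δλ = ((-58.041 − 57.421 + 180) mod 360) − 180 = -115.462°.
Going west by 115.462° from +57.421° reaches -58.041° without touching 180°.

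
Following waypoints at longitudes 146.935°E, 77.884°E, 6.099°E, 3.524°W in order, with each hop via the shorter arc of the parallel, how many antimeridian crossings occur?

0

Leg 1: +146.935° → +77.884°, shortest Δλ = -69.051° (west) — does not cross 180°.
Leg 2: +77.884° → +6.099°, shortest Δλ = -71.785° (west) — does not cross 180°.
Leg 3: +6.099° → -3.524°, shortest Δλ = -9.623° (west) — does not cross 180°.
Total crossings: 0.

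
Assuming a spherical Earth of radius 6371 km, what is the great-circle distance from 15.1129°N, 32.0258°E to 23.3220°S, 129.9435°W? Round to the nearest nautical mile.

Δλ = -129.9435 − 32.0258 = -161.9693°.
Δφ = -23.3220 − 15.1129 = -38.4349°.
a = sin²(Δφ/2) + cos φ₁ · cos φ₂ · sin²(Δλ/2) = 0.973108.
c = 2·atan2(√a, √(1−a)) = 2.81213 rad → d = 6371·c ≈ 17916.09 km ≈ 9673.91 nmi.

9674 nmi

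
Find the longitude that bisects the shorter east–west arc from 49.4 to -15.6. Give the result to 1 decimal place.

Signed shortest Δλ from +49.4° to -15.6° is -65.0°.
Midpoint longitude = +49.4° + (-65.0°)/2 = +49.4° − 32.5° = +16.9°.

+16.9°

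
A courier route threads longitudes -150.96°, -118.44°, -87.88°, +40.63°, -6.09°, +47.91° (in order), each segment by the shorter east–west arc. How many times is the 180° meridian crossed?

Leg 1: -150.96° → -118.44°, shortest Δλ = 32.52° (east) — does not cross 180°.
Leg 2: -118.44° → -87.88°, shortest Δλ = 30.56° (east) — does not cross 180°.
Leg 3: -87.88° → +40.63°, shortest Δλ = 128.51° (east) — does not cross 180°.
Leg 4: +40.63° → -6.09°, shortest Δλ = -46.72° (west) — does not cross 180°.
Leg 5: -6.09° → +47.91°, shortest Δλ = 54.0° (east) — does not cross 180°.
Total crossings: 0.

0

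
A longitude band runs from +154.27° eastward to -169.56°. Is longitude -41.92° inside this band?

No

Band width going east from +154.27° to -169.56°: ((-169.56 − 154.27) mod 360) = 36.17°.
Offset of -41.92° east of the west edge: ((-41.92 − 154.27) mod 360) = 163.81°.
163.81° > 36.17° ⇒ outside.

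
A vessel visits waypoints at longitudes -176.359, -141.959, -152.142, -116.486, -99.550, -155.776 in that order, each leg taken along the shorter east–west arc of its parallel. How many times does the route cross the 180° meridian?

0

Leg 1: -176.359° → -141.959°, shortest Δλ = 34.4° (east) — does not cross 180°.
Leg 2: -141.959° → -152.142°, shortest Δλ = -10.183° (west) — does not cross 180°.
Leg 3: -152.142° → -116.486°, shortest Δλ = 35.656° (east) — does not cross 180°.
Leg 4: -116.486° → -99.550°, shortest Δλ = 16.936° (east) — does not cross 180°.
Leg 5: -99.550° → -155.776°, shortest Δλ = -56.226° (west) — does not cross 180°.
Total crossings: 0.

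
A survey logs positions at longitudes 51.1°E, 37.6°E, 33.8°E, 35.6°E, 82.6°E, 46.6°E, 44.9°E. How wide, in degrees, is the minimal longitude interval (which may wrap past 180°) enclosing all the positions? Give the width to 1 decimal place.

Sort the longitudes: +33.8°, +35.6°, +37.6°, +44.9°, +46.6°, +51.1°, +82.6°.
Eastward gaps between consecutive values (wrapping around): 1.8°, 2.0°, 7.3°, 1.7°, 4.5°, 31.5°, 311.2°.
Largest gap = 311.2° ⇒ minimal covering band is its complement: 360° − 311.2° = 48.8°.
Band runs from +33.8° eastward to +82.6°.

48.8°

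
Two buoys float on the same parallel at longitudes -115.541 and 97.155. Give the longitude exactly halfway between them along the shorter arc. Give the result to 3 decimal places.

+170.807°

Signed shortest Δλ from -115.541° to +97.155° is -147.304°.
Midpoint longitude = -115.541° + (-147.304°)/2 = -115.541° − 73.652° = -189.193°.
Normalise into (−180°, 180°]: +170.807°.
(The naïve average (-115.541 + +97.155)/2 = -9.193° is on the wrong side of the globe.)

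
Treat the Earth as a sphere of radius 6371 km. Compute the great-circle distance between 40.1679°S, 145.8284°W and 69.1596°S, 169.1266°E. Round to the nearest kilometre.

4153 km

Δλ = 169.1266 − -145.8284 = 314.9550°; wrapped into (−180°, 180°]: -45.0450°.
Δφ = -69.1596 − -40.1679 = -28.9917°.
a = sin²(Δφ/2) + cos φ₁ · cos φ₂ · sin²(Δλ/2) = 0.102544.
c = 2·atan2(√a, √(1−a)) = 0.65193 rad → d = 6371·c ≈ 4153.46 km.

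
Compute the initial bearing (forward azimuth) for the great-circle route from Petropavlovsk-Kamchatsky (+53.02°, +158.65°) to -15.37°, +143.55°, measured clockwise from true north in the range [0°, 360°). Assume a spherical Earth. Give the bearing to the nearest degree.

Δλ = 143.55 − 158.65 = -15.10°.
θ = atan2( sin Δλ · cos φ₂ , cos φ₁ · sin φ₂ − sin φ₁ · cos φ₂ · cos Δλ )
  = atan2(-0.25119, -0.90312) = -164.457° → normalised to [0°, 360°): 195.543°.

196°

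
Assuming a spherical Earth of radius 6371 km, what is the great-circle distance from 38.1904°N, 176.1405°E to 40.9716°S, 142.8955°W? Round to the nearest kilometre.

9735 km

Δλ = -142.8955 − 176.1405 = -319.0360°; wrapped into (−180°, 180°]: 40.9640°.
Δφ = -40.9716 − 38.1904 = -79.1620°.
a = sin²(Δφ/2) + cos φ₁ · cos φ₂ · sin²(Δλ/2) = 0.478642.
c = 2·atan2(√a, √(1−a)) = 1.52807 rad → d = 6371·c ≈ 9735.32 km.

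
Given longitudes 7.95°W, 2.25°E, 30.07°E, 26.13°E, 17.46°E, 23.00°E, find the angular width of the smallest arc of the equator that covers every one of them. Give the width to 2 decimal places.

38.02°

Sort the longitudes: -7.95°, +2.25°, +17.46°, +23.00°, +26.13°, +30.07°.
Eastward gaps between consecutive values (wrapping around): 10.20°, 15.21°, 5.54°, 3.13°, 3.94°, 321.98°.
Largest gap = 321.98° ⇒ minimal covering band is its complement: 360° − 321.98° = 38.02°.
Band runs from -7.95° eastward to +30.07°.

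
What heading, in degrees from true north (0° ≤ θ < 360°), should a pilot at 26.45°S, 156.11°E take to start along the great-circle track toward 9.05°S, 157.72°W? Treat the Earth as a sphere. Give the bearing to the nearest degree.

Δλ = -157.72 − 156.11 = -313.83°; wrapped into (−180°, 180°]: 46.17°.
θ = atan2( sin Δλ · cos φ₂ , cos φ₁ · sin φ₂ − sin φ₁ · cos φ₂ · cos Δλ )
  = atan2(0.71242, 0.16379) = 77.052° → normalised to [0°, 360°): 77.052°.

77°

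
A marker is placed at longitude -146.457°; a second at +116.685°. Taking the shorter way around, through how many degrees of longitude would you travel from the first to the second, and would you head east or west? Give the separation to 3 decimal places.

96.858° west

Raw difference: 116.685 − -146.457 = 263.142°.
Normalise into (−180°, 180°]: 263.142° − 360° = -96.858°.
Negative ⇒ the second point lies to the west; separation 96.858°.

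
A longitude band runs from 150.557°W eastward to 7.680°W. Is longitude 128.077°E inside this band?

No

Band width going east from -150.557° to -7.680°: ((-7.680 − -150.557) mod 360) = 142.877°.
Offset of +128.077° east of the west edge: ((128.077 − -150.557) mod 360) = 278.634°.
278.634° > 142.877° ⇒ outside.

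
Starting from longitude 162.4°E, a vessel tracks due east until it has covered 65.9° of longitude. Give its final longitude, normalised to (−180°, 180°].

Start at +162.4°; shift +65.9° → +228.3°.
+228.3° lies outside (−180°, 180°]; subtract 360° → -131.7°.

131.7°W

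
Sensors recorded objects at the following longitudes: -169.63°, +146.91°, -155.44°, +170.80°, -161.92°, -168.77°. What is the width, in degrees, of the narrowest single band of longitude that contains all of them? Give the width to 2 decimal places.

57.65°

Sort the longitudes: -169.63°, -168.77°, -161.92°, -155.44°, +146.91°, +170.80°.
Eastward gaps between consecutive values (wrapping around): 0.86°, 6.85°, 6.48°, 302.35°, 23.89°, 19.57°.
Largest gap = 302.35° ⇒ minimal covering band is its complement: 360° − 302.35° = 57.65°.
Band runs from +146.91° eastward to -155.44°, crossing the antimeridian.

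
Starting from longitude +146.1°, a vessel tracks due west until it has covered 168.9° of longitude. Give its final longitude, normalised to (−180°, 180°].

Start at +146.1°; shift −168.9° → -22.8°.
-22.8° already lies in (−180°, 180°].

-22.8°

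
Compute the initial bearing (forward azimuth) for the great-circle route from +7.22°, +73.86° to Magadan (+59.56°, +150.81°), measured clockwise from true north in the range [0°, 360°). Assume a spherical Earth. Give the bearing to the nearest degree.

Δλ = 150.81 − 73.86 = 76.95°.
θ = atan2( sin Δλ · cos φ₂ , cos φ₁ · sin φ₂ − sin φ₁ · cos φ₂ · cos Δλ )
  = atan2(0.49355, 0.84095) = 30.409° → normalised to [0°, 360°): 30.409°.

30°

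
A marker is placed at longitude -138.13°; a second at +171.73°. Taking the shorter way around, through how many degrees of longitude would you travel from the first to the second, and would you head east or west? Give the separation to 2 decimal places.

50.14° west

Raw difference: 171.73 − -138.13 = 309.86°.
Normalise into (−180°, 180°]: 309.86° − 360° = -50.14°.
Negative ⇒ the second point lies to the west; separation 50.14°.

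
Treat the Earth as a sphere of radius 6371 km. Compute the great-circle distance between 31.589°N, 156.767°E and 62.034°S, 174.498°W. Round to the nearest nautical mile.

Δλ = -174.498 − 156.767 = -331.265°; wrapped into (−180°, 180°]: 28.735°.
Δφ = -62.034 − 31.589 = -93.623°.
a = sin²(Δφ/2) + cos φ₁ · cos φ₂ · sin²(Δλ/2) = 0.556192.
c = 2·atan2(√a, √(1−a)) = 1.68342 rad → d = 6371·c ≈ 10725.06 km ≈ 5791.07 nmi.

5791 nmi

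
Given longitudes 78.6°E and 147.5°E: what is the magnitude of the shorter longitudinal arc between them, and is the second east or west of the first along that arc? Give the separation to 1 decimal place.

68.9° east

Raw difference: 147.5 − 78.6 = 68.9°.
Normalise into (−180°, 180°]: 68.9° stays 68.9°.
Positive ⇒ the second point lies to the east; separation 68.9°.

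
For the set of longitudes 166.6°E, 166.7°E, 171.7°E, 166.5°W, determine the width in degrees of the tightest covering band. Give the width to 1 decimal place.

Sort the longitudes: -166.5°, +166.6°, +166.7°, +171.7°.
Eastward gaps between consecutive values (wrapping around): 333.1°, 0.1°, 5.0°, 21.8°.
Largest gap = 333.1° ⇒ minimal covering band is its complement: 360° − 333.1° = 26.9°.
Band runs from +166.6° eastward to -166.5°, crossing the antimeridian.

26.9°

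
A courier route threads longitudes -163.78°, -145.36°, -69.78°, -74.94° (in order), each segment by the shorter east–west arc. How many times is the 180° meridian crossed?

0

Leg 1: -163.78° → -145.36°, shortest Δλ = 18.42° (east) — does not cross 180°.
Leg 2: -145.36° → -69.78°, shortest Δλ = 75.58° (east) — does not cross 180°.
Leg 3: -69.78° → -74.94°, shortest Δλ = -5.16° (west) — does not cross 180°.
Total crossings: 0.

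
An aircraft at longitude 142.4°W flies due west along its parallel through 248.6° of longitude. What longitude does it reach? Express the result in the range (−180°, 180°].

Start at -142.4°; shift −248.6° → -391.0°.
-391.0° lies outside (−180°, 180°]; add 360° → -31.0°.

31.0°W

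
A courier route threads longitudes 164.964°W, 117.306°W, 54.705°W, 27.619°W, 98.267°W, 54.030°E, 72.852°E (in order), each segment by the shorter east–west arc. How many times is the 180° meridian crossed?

Leg 1: -164.964° → -117.306°, shortest Δλ = 47.658° (east) — does not cross 180°.
Leg 2: -117.306° → -54.705°, shortest Δλ = 62.601° (east) — does not cross 180°.
Leg 3: -54.705° → -27.619°, shortest Δλ = 27.086° (east) — does not cross 180°.
Leg 4: -27.619° → -98.267°, shortest Δλ = -70.648° (west) — does not cross 180°.
Leg 5: -98.267° → +54.030°, shortest Δλ = 152.297° (east) — does not cross 180°.
Leg 6: +54.030° → +72.852°, shortest Δλ = 18.822° (east) — does not cross 180°.
Total crossings: 0.

0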